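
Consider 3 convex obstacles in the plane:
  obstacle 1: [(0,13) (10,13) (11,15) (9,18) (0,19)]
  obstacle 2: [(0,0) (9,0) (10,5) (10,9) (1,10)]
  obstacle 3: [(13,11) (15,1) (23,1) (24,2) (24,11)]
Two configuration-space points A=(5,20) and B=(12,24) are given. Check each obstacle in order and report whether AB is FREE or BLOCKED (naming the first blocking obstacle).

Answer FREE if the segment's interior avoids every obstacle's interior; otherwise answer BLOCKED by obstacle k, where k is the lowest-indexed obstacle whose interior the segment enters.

Obstacle 1 [(0,13) (10,13) (11,15) (9,18) (0,19)]:
  edge (0,13)–(10,13): clear
  edge (10,13)–(11,15): clear
  edge (11,15)–(9,18): clear
  edge (9,18)–(0,19): clear
  edge (0,19)–(0,13): clear
  midpoint (17/2,22) outside
  → clear
Obstacle 2 [(0,0) (9,0) (10,5) (10,9) (1,10)]:
  edge (0,0)–(9,0): clear
  edge (9,0)–(10,5): clear
  edge (10,5)–(10,9): clear
  edge (10,9)–(1,10): clear
  edge (1,10)–(0,0): clear
  midpoint (17/2,22) outside
  → clear
Obstacle 3 [(13,11) (15,1) (23,1) (24,2) (24,11)]:
  edge (13,11)–(15,1): clear
  edge (15,1)–(23,1): clear
  edge (23,1)–(24,2): clear
  edge (24,2)–(24,11): clear
  edge (24,11)–(13,11): clear
  midpoint (17/2,22) outside
  → clear

FREE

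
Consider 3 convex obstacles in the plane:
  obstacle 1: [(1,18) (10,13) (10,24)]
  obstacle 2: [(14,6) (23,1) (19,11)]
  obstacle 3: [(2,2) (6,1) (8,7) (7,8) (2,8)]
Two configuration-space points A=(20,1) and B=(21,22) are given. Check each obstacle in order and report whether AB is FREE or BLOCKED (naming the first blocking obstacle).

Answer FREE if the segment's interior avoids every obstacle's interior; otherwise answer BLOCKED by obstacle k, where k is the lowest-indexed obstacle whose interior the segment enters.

BLOCKED by obstacle 2

Obstacle 1 [(1,18) (10,13) (10,24)]:
  edge (1,18)–(10,13): clear
  edge (10,13)–(10,24): clear
  edge (10,24)–(1,18): clear
  midpoint (41/2,23/2) outside
  → clear
Obstacle 2 [(14,6) (23,1) (19,11)]:
  edge (14,6)–(23,1): crosses AB
  edge (23,1)–(19,11): crosses AB
  edge (19,11)–(14,6): clear
  → BLOCKED
Obstacle 3 [(2,2) (6,1) (8,7) (7,8) (2,8)]:
  edge (2,2)–(6,1): clear
  edge (6,1)–(8,7): clear
  edge (8,7)–(7,8): clear
  edge (7,8)–(2,8): clear
  edge (2,8)–(2,2): clear
  midpoint (41/2,23/2) outside
  → clear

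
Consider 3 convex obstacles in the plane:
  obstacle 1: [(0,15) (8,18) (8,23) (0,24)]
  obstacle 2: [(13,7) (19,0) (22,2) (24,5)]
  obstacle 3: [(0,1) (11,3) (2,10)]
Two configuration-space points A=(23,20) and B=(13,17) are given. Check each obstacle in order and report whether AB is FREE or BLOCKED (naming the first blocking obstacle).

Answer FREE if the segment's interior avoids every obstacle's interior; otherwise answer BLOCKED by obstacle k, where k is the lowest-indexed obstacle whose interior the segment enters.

FREE

Obstacle 1 [(0,15) (8,18) (8,23) (0,24)]:
  edge (0,15)–(8,18): clear
  edge (8,18)–(8,23): clear
  edge (8,23)–(0,24): clear
  edge (0,24)–(0,15): clear
  midpoint (18,37/2) outside
  → clear
Obstacle 2 [(13,7) (19,0) (22,2) (24,5)]:
  edge (13,7)–(19,0): clear
  edge (19,0)–(22,2): clear
  edge (22,2)–(24,5): clear
  edge (24,5)–(13,7): clear
  midpoint (18,37/2) outside
  → clear
Obstacle 3 [(0,1) (11,3) (2,10)]:
  edge (0,1)–(11,3): clear
  edge (11,3)–(2,10): clear
  edge (2,10)–(0,1): clear
  midpoint (18,37/2) outside
  → clear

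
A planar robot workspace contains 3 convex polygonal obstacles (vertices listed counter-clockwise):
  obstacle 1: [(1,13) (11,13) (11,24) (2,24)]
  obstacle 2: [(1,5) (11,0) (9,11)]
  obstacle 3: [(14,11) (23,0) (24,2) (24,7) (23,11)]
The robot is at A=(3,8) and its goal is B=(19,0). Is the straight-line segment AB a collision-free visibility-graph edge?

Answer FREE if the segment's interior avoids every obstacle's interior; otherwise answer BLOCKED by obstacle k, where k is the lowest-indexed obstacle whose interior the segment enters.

BLOCKED by obstacle 2

Obstacle 1 [(1,13) (11,13) (11,24) (2,24)]:
  edge (1,13)–(11,13): clear
  edge (11,13)–(11,24): clear
  edge (11,24)–(2,24): clear
  edge (2,24)–(1,13): clear
  midpoint (11,4) outside
  → clear
Obstacle 2 [(1,5) (11,0) (9,11)]:
  edge (1,5)–(11,0): clear
  edge (11,0)–(9,11): crosses AB
  edge (9,11)–(1,5): crosses AB
  → BLOCKED
Obstacle 3 [(14,11) (23,0) (24,2) (24,7) (23,11)]:
  edge (14,11)–(23,0): clear
  edge (23,0)–(24,2): clear
  edge (24,2)–(24,7): clear
  edge (24,7)–(23,11): clear
  edge (23,11)–(14,11): clear
  midpoint (11,4) outside
  → clear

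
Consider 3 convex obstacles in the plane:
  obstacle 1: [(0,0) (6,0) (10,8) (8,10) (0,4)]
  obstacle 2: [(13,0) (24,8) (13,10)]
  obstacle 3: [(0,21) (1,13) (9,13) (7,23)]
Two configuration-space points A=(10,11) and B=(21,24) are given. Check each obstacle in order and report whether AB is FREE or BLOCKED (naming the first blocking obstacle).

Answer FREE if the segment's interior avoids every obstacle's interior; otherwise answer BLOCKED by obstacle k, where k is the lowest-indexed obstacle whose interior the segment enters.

FREE

Obstacle 1 [(0,0) (6,0) (10,8) (8,10) (0,4)]:
  edge (0,0)–(6,0): clear
  edge (6,0)–(10,8): clear
  edge (10,8)–(8,10): clear
  edge (8,10)–(0,4): clear
  edge (0,4)–(0,0): clear
  midpoint (31/2,35/2) outside
  → clear
Obstacle 2 [(13,0) (24,8) (13,10)]:
  edge (13,0)–(24,8): clear
  edge (24,8)–(13,10): clear
  edge (13,10)–(13,0): clear
  midpoint (31/2,35/2) outside
  → clear
Obstacle 3 [(0,21) (1,13) (9,13) (7,23)]:
  edge (0,21)–(1,13): clear
  edge (1,13)–(9,13): clear
  edge (9,13)–(7,23): clear
  edge (7,23)–(0,21): clear
  midpoint (31/2,35/2) outside
  → clear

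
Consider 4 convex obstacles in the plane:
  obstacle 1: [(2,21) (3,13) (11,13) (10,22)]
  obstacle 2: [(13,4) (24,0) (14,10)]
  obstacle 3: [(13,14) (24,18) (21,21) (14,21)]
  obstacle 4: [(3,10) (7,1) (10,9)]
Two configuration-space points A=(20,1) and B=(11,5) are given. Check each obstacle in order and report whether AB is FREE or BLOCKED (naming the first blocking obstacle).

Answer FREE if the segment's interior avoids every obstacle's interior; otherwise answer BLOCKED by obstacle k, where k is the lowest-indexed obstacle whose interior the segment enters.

Obstacle 1 [(2,21) (3,13) (11,13) (10,22)]:
  edge (2,21)–(3,13): clear
  edge (3,13)–(11,13): clear
  edge (11,13)–(10,22): clear
  edge (10,22)–(2,21): clear
  midpoint (31/2,3) outside
  → clear
Obstacle 2 [(13,4) (24,0) (14,10)]:
  edge (13,4)–(24,0): crosses AB
  edge (24,0)–(14,10): clear
  edge (14,10)–(13,4): crosses AB
  → BLOCKED
Obstacle 3 [(13,14) (24,18) (21,21) (14,21)]:
  edge (13,14)–(24,18): clear
  edge (24,18)–(21,21): clear
  edge (21,21)–(14,21): clear
  edge (14,21)–(13,14): clear
  midpoint (31/2,3) outside
  → clear
Obstacle 4 [(3,10) (7,1) (10,9)]:
  edge (3,10)–(7,1): clear
  edge (7,1)–(10,9): clear
  edge (10,9)–(3,10): clear
  midpoint (31/2,3) outside
  → clear

BLOCKED by obstacle 2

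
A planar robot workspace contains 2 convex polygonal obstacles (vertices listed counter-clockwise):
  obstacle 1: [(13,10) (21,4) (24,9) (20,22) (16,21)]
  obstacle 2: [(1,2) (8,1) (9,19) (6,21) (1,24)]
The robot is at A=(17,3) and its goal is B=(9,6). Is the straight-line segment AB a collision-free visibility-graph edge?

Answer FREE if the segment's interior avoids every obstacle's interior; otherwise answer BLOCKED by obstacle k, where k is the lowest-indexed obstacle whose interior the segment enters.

FREE

Obstacle 1 [(13,10) (21,4) (24,9) (20,22) (16,21)]:
  edge (13,10)–(21,4): clear
  edge (21,4)–(24,9): clear
  edge (24,9)–(20,22): clear
  edge (20,22)–(16,21): clear
  edge (16,21)–(13,10): clear
  midpoint (13,9/2) outside
  → clear
Obstacle 2 [(1,2) (8,1) (9,19) (6,21) (1,24)]:
  edge (1,2)–(8,1): clear
  edge (8,1)–(9,19): clear
  edge (9,19)–(6,21): clear
  edge (6,21)–(1,24): clear
  edge (1,24)–(1,2): clear
  midpoint (13,9/2) outside
  → clear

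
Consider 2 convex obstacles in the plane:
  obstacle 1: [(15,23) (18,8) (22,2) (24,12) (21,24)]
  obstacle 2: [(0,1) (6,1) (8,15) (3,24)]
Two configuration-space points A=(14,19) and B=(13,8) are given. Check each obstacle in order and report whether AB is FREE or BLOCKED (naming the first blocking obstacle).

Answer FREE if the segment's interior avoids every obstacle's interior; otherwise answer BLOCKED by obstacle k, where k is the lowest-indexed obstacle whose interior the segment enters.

Obstacle 1 [(15,23) (18,8) (22,2) (24,12) (21,24)]:
  edge (15,23)–(18,8): clear
  edge (18,8)–(22,2): clear
  edge (22,2)–(24,12): clear
  edge (24,12)–(21,24): clear
  edge (21,24)–(15,23): clear
  midpoint (27/2,27/2) outside
  → clear
Obstacle 2 [(0,1) (6,1) (8,15) (3,24)]:
  edge (0,1)–(6,1): clear
  edge (6,1)–(8,15): clear
  edge (8,15)–(3,24): clear
  edge (3,24)–(0,1): clear
  midpoint (27/2,27/2) outside
  → clear

FREE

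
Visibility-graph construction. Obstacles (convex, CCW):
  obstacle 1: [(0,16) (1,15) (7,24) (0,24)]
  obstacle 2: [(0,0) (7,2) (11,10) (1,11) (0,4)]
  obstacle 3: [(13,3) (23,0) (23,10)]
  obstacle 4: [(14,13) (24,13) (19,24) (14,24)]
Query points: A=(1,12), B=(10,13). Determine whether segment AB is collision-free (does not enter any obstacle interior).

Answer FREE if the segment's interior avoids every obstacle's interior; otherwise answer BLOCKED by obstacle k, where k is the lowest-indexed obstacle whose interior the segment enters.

Obstacle 1 [(0,16) (1,15) (7,24) (0,24)]:
  edge (0,16)–(1,15): clear
  edge (1,15)–(7,24): clear
  edge (7,24)–(0,24): clear
  edge (0,24)–(0,16): clear
  midpoint (11/2,25/2) outside
  → clear
Obstacle 2 [(0,0) (7,2) (11,10) (1,11) (0,4)]:
  edge (0,0)–(7,2): clear
  edge (7,2)–(11,10): clear
  edge (11,10)–(1,11): clear
  edge (1,11)–(0,4): clear
  edge (0,4)–(0,0): clear
  midpoint (11/2,25/2) outside
  → clear
Obstacle 3 [(13,3) (23,0) (23,10)]:
  edge (13,3)–(23,0): clear
  edge (23,0)–(23,10): clear
  edge (23,10)–(13,3): clear
  midpoint (11/2,25/2) outside
  → clear
Obstacle 4 [(14,13) (24,13) (19,24) (14,24)]:
  edge (14,13)–(24,13): clear
  edge (24,13)–(19,24): clear
  edge (19,24)–(14,24): clear
  edge (14,24)–(14,13): clear
  midpoint (11/2,25/2) outside
  → clear

FREE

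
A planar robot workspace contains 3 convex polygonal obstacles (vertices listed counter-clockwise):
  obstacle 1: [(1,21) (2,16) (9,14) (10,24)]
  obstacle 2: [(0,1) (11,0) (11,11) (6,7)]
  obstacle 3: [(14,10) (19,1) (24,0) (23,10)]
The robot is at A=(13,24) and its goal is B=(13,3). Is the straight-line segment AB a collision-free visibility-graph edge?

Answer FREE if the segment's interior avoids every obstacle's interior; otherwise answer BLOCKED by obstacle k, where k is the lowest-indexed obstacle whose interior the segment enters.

FREE

Obstacle 1 [(1,21) (2,16) (9,14) (10,24)]:
  edge (1,21)–(2,16): clear
  edge (2,16)–(9,14): clear
  edge (9,14)–(10,24): clear
  edge (10,24)–(1,21): clear
  midpoint (13,27/2) outside
  → clear
Obstacle 2 [(0,1) (11,0) (11,11) (6,7)]:
  edge (0,1)–(11,0): clear
  edge (11,0)–(11,11): clear
  edge (11,11)–(6,7): clear
  edge (6,7)–(0,1): clear
  midpoint (13,27/2) outside
  → clear
Obstacle 3 [(14,10) (19,1) (24,0) (23,10)]:
  edge (14,10)–(19,1): clear
  edge (19,1)–(24,0): clear
  edge (24,0)–(23,10): clear
  edge (23,10)–(14,10): clear
  midpoint (13,27/2) outside
  → clear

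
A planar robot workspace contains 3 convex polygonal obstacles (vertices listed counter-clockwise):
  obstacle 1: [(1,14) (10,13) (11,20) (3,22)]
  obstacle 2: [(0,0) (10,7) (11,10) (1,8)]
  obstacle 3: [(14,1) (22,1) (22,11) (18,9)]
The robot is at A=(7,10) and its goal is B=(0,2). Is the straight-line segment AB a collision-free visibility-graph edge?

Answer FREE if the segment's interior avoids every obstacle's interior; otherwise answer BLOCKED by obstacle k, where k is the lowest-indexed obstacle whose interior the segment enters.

BLOCKED by obstacle 2

Obstacle 1 [(1,14) (10,13) (11,20) (3,22)]:
  edge (1,14)–(10,13): clear
  edge (10,13)–(11,20): clear
  edge (11,20)–(3,22): clear
  edge (3,22)–(1,14): clear
  midpoint (7/2,6) outside
  → clear
Obstacle 2 [(0,0) (10,7) (11,10) (1,8)]:
  edge (0,0)–(10,7): clear
  edge (10,7)–(11,10): clear
  edge (11,10)–(1,8): crosses AB
  edge (1,8)–(0,0): crosses AB
  → BLOCKED
Obstacle 3 [(14,1) (22,1) (22,11) (18,9)]:
  edge (14,1)–(22,1): clear
  edge (22,1)–(22,11): clear
  edge (22,11)–(18,9): clear
  edge (18,9)–(14,1): clear
  midpoint (7/2,6) outside
  → clear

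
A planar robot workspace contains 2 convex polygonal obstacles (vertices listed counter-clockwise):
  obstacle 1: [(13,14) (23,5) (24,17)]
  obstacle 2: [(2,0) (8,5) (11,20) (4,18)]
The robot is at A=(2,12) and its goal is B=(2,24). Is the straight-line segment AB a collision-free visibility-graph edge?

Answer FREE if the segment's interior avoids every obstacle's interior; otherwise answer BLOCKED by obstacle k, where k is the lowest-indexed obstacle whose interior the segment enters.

Obstacle 1 [(13,14) (23,5) (24,17)]:
  edge (13,14)–(23,5): clear
  edge (23,5)–(24,17): clear
  edge (24,17)–(13,14): clear
  midpoint (2,18) outside
  → clear
Obstacle 2 [(2,0) (8,5) (11,20) (4,18)]:
  edge (2,0)–(8,5): clear
  edge (8,5)–(11,20): clear
  edge (11,20)–(4,18): clear
  edge (4,18)–(2,0): clear
  midpoint (2,18) outside
  → clear

FREE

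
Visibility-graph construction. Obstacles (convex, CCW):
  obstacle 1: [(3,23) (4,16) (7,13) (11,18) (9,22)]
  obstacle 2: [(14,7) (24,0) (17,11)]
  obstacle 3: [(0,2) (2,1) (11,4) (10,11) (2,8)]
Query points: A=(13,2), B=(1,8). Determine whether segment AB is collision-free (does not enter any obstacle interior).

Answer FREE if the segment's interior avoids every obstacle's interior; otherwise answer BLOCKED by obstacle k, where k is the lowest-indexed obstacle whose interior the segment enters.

Obstacle 1 [(3,23) (4,16) (7,13) (11,18) (9,22)]:
  edge (3,23)–(4,16): clear
  edge (4,16)–(7,13): clear
  edge (7,13)–(11,18): clear
  edge (11,18)–(9,22): clear
  edge (9,22)–(3,23): clear
  midpoint (7,5) outside
  → clear
Obstacle 2 [(14,7) (24,0) (17,11)]:
  edge (14,7)–(24,0): clear
  edge (24,0)–(17,11): clear
  edge (17,11)–(14,7): clear
  midpoint (7,5) outside
  → clear
Obstacle 3 [(0,2) (2,1) (11,4) (10,11) (2,8)]:
  edge (0,2)–(2,1): clear
  edge (2,1)–(11,4): crosses AB
  edge (11,4)–(10,11): clear
  edge (10,11)–(2,8): clear
  edge (2,8)–(0,2): crosses AB
  → BLOCKED

BLOCKED by obstacle 3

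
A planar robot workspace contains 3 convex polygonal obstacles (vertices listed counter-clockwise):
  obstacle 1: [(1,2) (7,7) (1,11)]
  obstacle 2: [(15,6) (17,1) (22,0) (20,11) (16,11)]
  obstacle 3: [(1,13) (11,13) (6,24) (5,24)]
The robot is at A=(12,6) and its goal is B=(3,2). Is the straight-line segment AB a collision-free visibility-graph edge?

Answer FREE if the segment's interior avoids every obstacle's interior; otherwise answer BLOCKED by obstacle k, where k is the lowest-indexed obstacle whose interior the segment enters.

Obstacle 1 [(1,2) (7,7) (1,11)]:
  edge (1,2)–(7,7): clear
  edge (7,7)–(1,11): clear
  edge (1,11)–(1,2): clear
  midpoint (15/2,4) outside
  → clear
Obstacle 2 [(15,6) (17,1) (22,0) (20,11) (16,11)]:
  edge (15,6)–(17,1): clear
  edge (17,1)–(22,0): clear
  edge (22,0)–(20,11): clear
  edge (20,11)–(16,11): clear
  edge (16,11)–(15,6): clear
  midpoint (15/2,4) outside
  → clear
Obstacle 3 [(1,13) (11,13) (6,24) (5,24)]:
  edge (1,13)–(11,13): clear
  edge (11,13)–(6,24): clear
  edge (6,24)–(5,24): clear
  edge (5,24)–(1,13): clear
  midpoint (15/2,4) outside
  → clear

FREE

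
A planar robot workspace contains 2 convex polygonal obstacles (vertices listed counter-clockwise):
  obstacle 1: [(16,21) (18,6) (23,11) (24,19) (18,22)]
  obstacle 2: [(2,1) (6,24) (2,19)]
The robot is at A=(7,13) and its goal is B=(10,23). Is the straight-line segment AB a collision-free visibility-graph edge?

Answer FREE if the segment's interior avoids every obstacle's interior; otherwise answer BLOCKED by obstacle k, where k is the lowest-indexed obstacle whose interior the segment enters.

Obstacle 1 [(16,21) (18,6) (23,11) (24,19) (18,22)]:
  edge (16,21)–(18,6): clear
  edge (18,6)–(23,11): clear
  edge (23,11)–(24,19): clear
  edge (24,19)–(18,22): clear
  edge (18,22)–(16,21): clear
  midpoint (17/2,18) outside
  → clear
Obstacle 2 [(2,1) (6,24) (2,19)]:
  edge (2,1)–(6,24): clear
  edge (6,24)–(2,19): clear
  edge (2,19)–(2,1): clear
  midpoint (17/2,18) outside
  → clear

FREE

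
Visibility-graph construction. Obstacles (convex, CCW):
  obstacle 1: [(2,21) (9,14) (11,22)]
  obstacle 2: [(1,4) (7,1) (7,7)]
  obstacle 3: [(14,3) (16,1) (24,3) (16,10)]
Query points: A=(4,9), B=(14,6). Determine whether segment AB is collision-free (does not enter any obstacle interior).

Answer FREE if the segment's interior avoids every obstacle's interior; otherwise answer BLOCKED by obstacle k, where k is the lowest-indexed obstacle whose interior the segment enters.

FREE

Obstacle 1 [(2,21) (9,14) (11,22)]:
  edge (2,21)–(9,14): clear
  edge (9,14)–(11,22): clear
  edge (11,22)–(2,21): clear
  midpoint (9,15/2) outside
  → clear
Obstacle 2 [(1,4) (7,1) (7,7)]:
  edge (1,4)–(7,1): clear
  edge (7,1)–(7,7): clear
  edge (7,7)–(1,4): clear
  midpoint (9,15/2) outside
  → clear
Obstacle 3 [(14,3) (16,1) (24,3) (16,10)]:
  edge (14,3)–(16,1): clear
  edge (16,1)–(24,3): clear
  edge (24,3)–(16,10): clear
  edge (16,10)–(14,3): clear
  midpoint (9,15/2) outside
  → clear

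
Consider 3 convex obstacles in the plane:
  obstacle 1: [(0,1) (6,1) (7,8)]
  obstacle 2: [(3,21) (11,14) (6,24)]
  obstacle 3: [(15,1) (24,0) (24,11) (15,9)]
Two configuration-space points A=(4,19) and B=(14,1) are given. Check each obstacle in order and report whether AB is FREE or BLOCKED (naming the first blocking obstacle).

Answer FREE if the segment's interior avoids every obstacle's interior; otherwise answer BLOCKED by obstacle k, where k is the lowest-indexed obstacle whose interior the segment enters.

Obstacle 1 [(0,1) (6,1) (7,8)]:
  edge (0,1)–(6,1): clear
  edge (6,1)–(7,8): clear
  edge (7,8)–(0,1): clear
  midpoint (9,10) outside
  → clear
Obstacle 2 [(3,21) (11,14) (6,24)]:
  edge (3,21)–(11,14): clear
  edge (11,14)–(6,24): clear
  edge (6,24)–(3,21): clear
  midpoint (9,10) outside
  → clear
Obstacle 3 [(15,1) (24,0) (24,11) (15,9)]:
  edge (15,1)–(24,0): clear
  edge (24,0)–(24,11): clear
  edge (24,11)–(15,9): clear
  edge (15,9)–(15,1): clear
  midpoint (9,10) outside
  → clear

FREE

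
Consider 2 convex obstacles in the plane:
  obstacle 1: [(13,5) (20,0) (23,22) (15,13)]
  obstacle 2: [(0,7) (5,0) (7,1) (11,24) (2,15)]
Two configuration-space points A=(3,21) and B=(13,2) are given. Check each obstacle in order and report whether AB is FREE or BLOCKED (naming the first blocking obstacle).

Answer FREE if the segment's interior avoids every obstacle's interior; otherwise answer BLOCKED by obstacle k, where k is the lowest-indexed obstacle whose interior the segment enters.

Obstacle 1 [(13,5) (20,0) (23,22) (15,13)]:
  edge (13,5)–(20,0): clear
  edge (20,0)–(23,22): clear
  edge (23,22)–(15,13): clear
  edge (15,13)–(13,5): clear
  midpoint (8,23/2) outside
  → clear
Obstacle 2 [(0,7) (5,0) (7,1) (11,24) (2,15)]:
  edge (0,7)–(5,0): clear
  edge (5,0)–(7,1): clear
  edge (7,1)–(11,24): crosses AB
  edge (11,24)–(2,15): crosses AB
  edge (2,15)–(0,7): clear
  → BLOCKED

BLOCKED by obstacle 2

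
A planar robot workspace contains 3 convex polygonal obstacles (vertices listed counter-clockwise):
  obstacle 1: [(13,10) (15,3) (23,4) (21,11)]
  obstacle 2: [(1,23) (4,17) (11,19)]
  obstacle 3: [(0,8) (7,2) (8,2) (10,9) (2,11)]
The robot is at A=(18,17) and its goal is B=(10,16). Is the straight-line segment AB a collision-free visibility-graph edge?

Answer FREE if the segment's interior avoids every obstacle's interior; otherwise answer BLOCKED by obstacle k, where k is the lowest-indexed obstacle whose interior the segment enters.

Obstacle 1 [(13,10) (15,3) (23,4) (21,11)]:
  edge (13,10)–(15,3): clear
  edge (15,3)–(23,4): clear
  edge (23,4)–(21,11): clear
  edge (21,11)–(13,10): clear
  midpoint (14,33/2) outside
  → clear
Obstacle 2 [(1,23) (4,17) (11,19)]:
  edge (1,23)–(4,17): clear
  edge (4,17)–(11,19): clear
  edge (11,19)–(1,23): clear
  midpoint (14,33/2) outside
  → clear
Obstacle 3 [(0,8) (7,2) (8,2) (10,9) (2,11)]:
  edge (0,8)–(7,2): clear
  edge (7,2)–(8,2): clear
  edge (8,2)–(10,9): clear
  edge (10,9)–(2,11): clear
  edge (2,11)–(0,8): clear
  midpoint (14,33/2) outside
  → clear

FREE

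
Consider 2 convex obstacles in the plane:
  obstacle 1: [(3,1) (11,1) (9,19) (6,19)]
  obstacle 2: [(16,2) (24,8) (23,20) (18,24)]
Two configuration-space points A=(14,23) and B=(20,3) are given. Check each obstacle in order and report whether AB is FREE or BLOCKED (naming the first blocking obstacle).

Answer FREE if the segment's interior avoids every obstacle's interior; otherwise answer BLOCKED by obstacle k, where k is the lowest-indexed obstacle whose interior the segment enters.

Obstacle 1 [(3,1) (11,1) (9,19) (6,19)]:
  edge (3,1)–(11,1): clear
  edge (11,1)–(9,19): clear
  edge (9,19)–(6,19): clear
  edge (6,19)–(3,1): clear
  midpoint (17,13) outside
  → clear
Obstacle 2 [(16,2) (24,8) (23,20) (18,24)]:
  edge (16,2)–(24,8): crosses AB
  edge (24,8)–(23,20): clear
  edge (23,20)–(18,24): clear
  edge (18,24)–(16,2): crosses AB
  → BLOCKED

BLOCKED by obstacle 2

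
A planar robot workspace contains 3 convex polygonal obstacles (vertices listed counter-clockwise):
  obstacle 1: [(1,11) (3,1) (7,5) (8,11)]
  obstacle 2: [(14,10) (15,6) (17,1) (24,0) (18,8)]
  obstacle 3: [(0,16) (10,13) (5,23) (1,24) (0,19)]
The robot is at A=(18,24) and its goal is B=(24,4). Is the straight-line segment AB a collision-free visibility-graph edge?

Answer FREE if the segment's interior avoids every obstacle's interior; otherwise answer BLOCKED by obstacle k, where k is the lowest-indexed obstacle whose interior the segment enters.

FREE

Obstacle 1 [(1,11) (3,1) (7,5) (8,11)]:
  edge (1,11)–(3,1): clear
  edge (3,1)–(7,5): clear
  edge (7,5)–(8,11): clear
  edge (8,11)–(1,11): clear
  midpoint (21,14) outside
  → clear
Obstacle 2 [(14,10) (15,6) (17,1) (24,0) (18,8)]:
  edge (14,10)–(15,6): clear
  edge (15,6)–(17,1): clear
  edge (17,1)–(24,0): clear
  edge (24,0)–(18,8): clear
  edge (18,8)–(14,10): clear
  midpoint (21,14) outside
  → clear
Obstacle 3 [(0,16) (10,13) (5,23) (1,24) (0,19)]:
  edge (0,16)–(10,13): clear
  edge (10,13)–(5,23): clear
  edge (5,23)–(1,24): clear
  edge (1,24)–(0,19): clear
  edge (0,19)–(0,16): clear
  midpoint (21,14) outside
  → clear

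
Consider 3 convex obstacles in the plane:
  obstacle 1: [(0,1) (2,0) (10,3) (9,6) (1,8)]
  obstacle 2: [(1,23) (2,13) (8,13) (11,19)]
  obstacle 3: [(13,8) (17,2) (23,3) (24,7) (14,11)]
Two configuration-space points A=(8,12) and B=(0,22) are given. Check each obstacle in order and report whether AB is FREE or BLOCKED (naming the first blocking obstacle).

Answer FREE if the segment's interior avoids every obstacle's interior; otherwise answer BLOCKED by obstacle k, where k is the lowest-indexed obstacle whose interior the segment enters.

Obstacle 1 [(0,1) (2,0) (10,3) (9,6) (1,8)]:
  edge (0,1)–(2,0): clear
  edge (2,0)–(10,3): clear
  edge (10,3)–(9,6): clear
  edge (9,6)–(1,8): clear
  edge (1,8)–(0,1): clear
  midpoint (4,17) outside
  → clear
Obstacle 2 [(1,23) (2,13) (8,13) (11,19)]:
  edge (1,23)–(2,13): crosses AB
  edge (2,13)–(8,13): crosses AB
  edge (8,13)–(11,19): clear
  edge (11,19)–(1,23): clear
  → BLOCKED
Obstacle 3 [(13,8) (17,2) (23,3) (24,7) (14,11)]:
  edge (13,8)–(17,2): clear
  edge (17,2)–(23,3): clear
  edge (23,3)–(24,7): clear
  edge (24,7)–(14,11): clear
  edge (14,11)–(13,8): clear
  midpoint (4,17) outside
  → clear

BLOCKED by obstacle 2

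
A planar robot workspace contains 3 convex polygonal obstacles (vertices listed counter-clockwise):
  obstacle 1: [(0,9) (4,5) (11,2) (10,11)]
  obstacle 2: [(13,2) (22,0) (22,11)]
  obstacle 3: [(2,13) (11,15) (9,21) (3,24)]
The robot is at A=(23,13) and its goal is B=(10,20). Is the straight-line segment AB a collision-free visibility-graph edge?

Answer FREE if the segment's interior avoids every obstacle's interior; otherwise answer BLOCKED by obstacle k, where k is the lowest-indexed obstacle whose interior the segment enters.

Obstacle 1 [(0,9) (4,5) (11,2) (10,11)]:
  edge (0,9)–(4,5): clear
  edge (4,5)–(11,2): clear
  edge (11,2)–(10,11): clear
  edge (10,11)–(0,9): clear
  midpoint (33/2,33/2) outside
  → clear
Obstacle 2 [(13,2) (22,0) (22,11)]:
  edge (13,2)–(22,0): clear
  edge (22,0)–(22,11): clear
  edge (22,11)–(13,2): clear
  midpoint (33/2,33/2) outside
  → clear
Obstacle 3 [(2,13) (11,15) (9,21) (3,24)]:
  edge (2,13)–(11,15): clear
  edge (11,15)–(9,21): clear
  edge (9,21)–(3,24): clear
  edge (3,24)–(2,13): clear
  midpoint (33/2,33/2) outside
  → clear

FREE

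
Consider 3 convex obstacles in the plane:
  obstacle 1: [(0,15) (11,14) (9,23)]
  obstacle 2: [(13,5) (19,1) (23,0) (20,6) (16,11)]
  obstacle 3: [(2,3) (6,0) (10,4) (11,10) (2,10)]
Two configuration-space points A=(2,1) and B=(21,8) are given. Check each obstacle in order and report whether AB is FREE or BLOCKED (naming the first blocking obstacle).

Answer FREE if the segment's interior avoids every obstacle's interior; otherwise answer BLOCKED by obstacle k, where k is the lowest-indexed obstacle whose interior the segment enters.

BLOCKED by obstacle 2

Obstacle 1 [(0,15) (11,14) (9,23)]:
  edge (0,15)–(11,14): clear
  edge (11,14)–(9,23): clear
  edge (9,23)–(0,15): clear
  midpoint (23/2,9/2) outside
  → clear
Obstacle 2 [(13,5) (19,1) (23,0) (20,6) (16,11)]:
  edge (13,5)–(19,1): clear
  edge (19,1)–(23,0): clear
  edge (23,0)–(20,6): clear
  edge (20,6)–(16,11): crosses AB
  edge (16,11)–(13,5): crosses AB
  → BLOCKED
Obstacle 3 [(2,3) (6,0) (10,4) (11,10) (2,10)]:
  edge (2,3)–(6,0): crosses AB
  edge (6,0)–(10,4): crosses AB
  edge (10,4)–(11,10): clear
  edge (11,10)–(2,10): clear
  edge (2,10)–(2,3): clear
  → BLOCKED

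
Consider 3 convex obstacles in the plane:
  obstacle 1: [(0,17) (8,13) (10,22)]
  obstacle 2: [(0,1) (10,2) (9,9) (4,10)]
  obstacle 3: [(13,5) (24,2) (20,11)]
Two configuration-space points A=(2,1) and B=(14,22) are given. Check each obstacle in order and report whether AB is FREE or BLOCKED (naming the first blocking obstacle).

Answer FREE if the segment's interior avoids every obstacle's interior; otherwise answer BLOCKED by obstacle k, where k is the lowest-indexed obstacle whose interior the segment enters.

Obstacle 1 [(0,17) (8,13) (10,22)]:
  edge (0,17)–(8,13): clear
  edge (8,13)–(10,22): clear
  edge (10,22)–(0,17): clear
  midpoint (8,23/2) outside
  → clear
Obstacle 2 [(0,1) (10,2) (9,9) (4,10)]:
  edge (0,1)–(10,2): crosses AB
  edge (10,2)–(9,9): clear
  edge (9,9)–(4,10): crosses AB
  edge (4,10)–(0,1): clear
  → BLOCKED
Obstacle 3 [(13,5) (24,2) (20,11)]:
  edge (13,5)–(24,2): clear
  edge (24,2)–(20,11): clear
  edge (20,11)–(13,5): clear
  midpoint (8,23/2) outside
  → clear

BLOCKED by obstacle 2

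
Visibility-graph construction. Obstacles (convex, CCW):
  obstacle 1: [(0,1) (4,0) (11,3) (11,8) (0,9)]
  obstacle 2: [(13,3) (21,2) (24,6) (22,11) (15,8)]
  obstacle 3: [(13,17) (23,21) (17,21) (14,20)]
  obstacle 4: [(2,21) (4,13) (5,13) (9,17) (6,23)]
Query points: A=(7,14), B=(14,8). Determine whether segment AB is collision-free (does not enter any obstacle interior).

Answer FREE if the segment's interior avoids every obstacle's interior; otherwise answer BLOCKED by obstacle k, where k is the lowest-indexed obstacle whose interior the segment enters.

Obstacle 1 [(0,1) (4,0) (11,3) (11,8) (0,9)]:
  edge (0,1)–(4,0): clear
  edge (4,0)–(11,3): clear
  edge (11,3)–(11,8): clear
  edge (11,8)–(0,9): clear
  edge (0,9)–(0,1): clear
  midpoint (21/2,11) outside
  → clear
Obstacle 2 [(13,3) (21,2) (24,6) (22,11) (15,8)]:
  edge (13,3)–(21,2): clear
  edge (21,2)–(24,6): clear
  edge (24,6)–(22,11): clear
  edge (22,11)–(15,8): clear
  edge (15,8)–(13,3): clear
  midpoint (21/2,11) outside
  → clear
Obstacle 3 [(13,17) (23,21) (17,21) (14,20)]:
  edge (13,17)–(23,21): clear
  edge (23,21)–(17,21): clear
  edge (17,21)–(14,20): clear
  edge (14,20)–(13,17): clear
  midpoint (21/2,11) outside
  → clear
Obstacle 4 [(2,21) (4,13) (5,13) (9,17) (6,23)]:
  edge (2,21)–(4,13): clear
  edge (4,13)–(5,13): clear
  edge (5,13)–(9,17): clear
  edge (9,17)–(6,23): clear
  edge (6,23)–(2,21): clear
  midpoint (21/2,11) outside
  → clear

FREE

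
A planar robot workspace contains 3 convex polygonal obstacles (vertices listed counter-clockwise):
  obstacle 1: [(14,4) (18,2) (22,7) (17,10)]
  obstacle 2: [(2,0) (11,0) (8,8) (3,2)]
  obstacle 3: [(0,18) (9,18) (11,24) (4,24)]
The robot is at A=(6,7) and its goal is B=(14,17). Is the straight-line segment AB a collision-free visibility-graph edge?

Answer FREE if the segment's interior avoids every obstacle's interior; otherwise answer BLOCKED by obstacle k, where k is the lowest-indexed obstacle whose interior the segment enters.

FREE

Obstacle 1 [(14,4) (18,2) (22,7) (17,10)]:
  edge (14,4)–(18,2): clear
  edge (18,2)–(22,7): clear
  edge (22,7)–(17,10): clear
  edge (17,10)–(14,4): clear
  midpoint (10,12) outside
  → clear
Obstacle 2 [(2,0) (11,0) (8,8) (3,2)]:
  edge (2,0)–(11,0): clear
  edge (11,0)–(8,8): clear
  edge (8,8)–(3,2): clear
  edge (3,2)–(2,0): clear
  midpoint (10,12) outside
  → clear
Obstacle 3 [(0,18) (9,18) (11,24) (4,24)]:
  edge (0,18)–(9,18): clear
  edge (9,18)–(11,24): clear
  edge (11,24)–(4,24): clear
  edge (4,24)–(0,18): clear
  midpoint (10,12) outside
  → clear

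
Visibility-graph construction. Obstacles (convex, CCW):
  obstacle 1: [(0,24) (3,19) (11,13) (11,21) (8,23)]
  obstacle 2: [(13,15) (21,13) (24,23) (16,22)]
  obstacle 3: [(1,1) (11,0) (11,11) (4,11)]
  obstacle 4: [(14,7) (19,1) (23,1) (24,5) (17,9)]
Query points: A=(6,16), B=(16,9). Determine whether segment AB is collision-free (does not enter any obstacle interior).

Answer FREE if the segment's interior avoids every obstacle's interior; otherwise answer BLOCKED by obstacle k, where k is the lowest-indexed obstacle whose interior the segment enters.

Obstacle 1 [(0,24) (3,19) (11,13) (11,21) (8,23)]:
  edge (0,24)–(3,19): clear
  edge (3,19)–(11,13): clear
  edge (11,13)–(11,21): clear
  edge (11,21)–(8,23): clear
  edge (8,23)–(0,24): clear
  midpoint (11,25/2) outside
  → clear
Obstacle 2 [(13,15) (21,13) (24,23) (16,22)]:
  edge (13,15)–(21,13): clear
  edge (21,13)–(24,23): clear
  edge (24,23)–(16,22): clear
  edge (16,22)–(13,15): clear
  midpoint (11,25/2) outside
  → clear
Obstacle 3 [(1,1) (11,0) (11,11) (4,11)]:
  edge (1,1)–(11,0): clear
  edge (11,0)–(11,11): clear
  edge (11,11)–(4,11): clear
  edge (4,11)–(1,1): clear
  midpoint (11,25/2) outside
  → clear
Obstacle 4 [(14,7) (19,1) (23,1) (24,5) (17,9)]:
  edge (14,7)–(19,1): clear
  edge (19,1)–(23,1): clear
  edge (23,1)–(24,5): clear
  edge (24,5)–(17,9): clear
  edge (17,9)–(14,7): clear
  midpoint (11,25/2) outside
  → clear

FREE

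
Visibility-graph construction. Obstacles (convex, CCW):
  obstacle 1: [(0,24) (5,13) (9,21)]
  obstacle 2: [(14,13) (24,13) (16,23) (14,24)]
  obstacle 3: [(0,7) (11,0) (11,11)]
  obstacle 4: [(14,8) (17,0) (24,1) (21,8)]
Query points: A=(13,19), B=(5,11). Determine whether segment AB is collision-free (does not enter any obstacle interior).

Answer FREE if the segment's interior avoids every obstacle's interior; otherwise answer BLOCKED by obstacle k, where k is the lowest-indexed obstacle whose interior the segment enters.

Obstacle 1 [(0,24) (5,13) (9,21)]:
  edge (0,24)–(5,13): clear
  edge (5,13)–(9,21): clear
  edge (9,21)–(0,24): clear
  midpoint (9,15) outside
  → clear
Obstacle 2 [(14,13) (24,13) (16,23) (14,24)]:
  edge (14,13)–(24,13): clear
  edge (24,13)–(16,23): clear
  edge (16,23)–(14,24): clear
  edge (14,24)–(14,13): clear
  midpoint (9,15) outside
  → clear
Obstacle 3 [(0,7) (11,0) (11,11)]:
  edge (0,7)–(11,0): clear
  edge (11,0)–(11,11): clear
  edge (11,11)–(0,7): clear
  midpoint (9,15) outside
  → clear
Obstacle 4 [(14,8) (17,0) (24,1) (21,8)]:
  edge (14,8)–(17,0): clear
  edge (17,0)–(24,1): clear
  edge (24,1)–(21,8): clear
  edge (21,8)–(14,8): clear
  midpoint (9,15) outside
  → clear

FREE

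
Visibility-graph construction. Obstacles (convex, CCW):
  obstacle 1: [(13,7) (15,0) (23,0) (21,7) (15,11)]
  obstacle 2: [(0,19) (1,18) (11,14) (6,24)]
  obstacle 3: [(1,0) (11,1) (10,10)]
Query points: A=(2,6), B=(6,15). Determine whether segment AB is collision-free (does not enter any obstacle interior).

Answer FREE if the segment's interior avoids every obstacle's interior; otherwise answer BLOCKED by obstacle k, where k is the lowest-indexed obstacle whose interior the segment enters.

FREE

Obstacle 1 [(13,7) (15,0) (23,0) (21,7) (15,11)]:
  edge (13,7)–(15,0): clear
  edge (15,0)–(23,0): clear
  edge (23,0)–(21,7): clear
  edge (21,7)–(15,11): clear
  edge (15,11)–(13,7): clear
  midpoint (4,21/2) outside
  → clear
Obstacle 2 [(0,19) (1,18) (11,14) (6,24)]:
  edge (0,19)–(1,18): clear
  edge (1,18)–(11,14): clear
  edge (11,14)–(6,24): clear
  edge (6,24)–(0,19): clear
  midpoint (4,21/2) outside
  → clear
Obstacle 3 [(1,0) (11,1) (10,10)]:
  edge (1,0)–(11,1): clear
  edge (11,1)–(10,10): clear
  edge (10,10)–(1,0): clear
  midpoint (4,21/2) outside
  → clear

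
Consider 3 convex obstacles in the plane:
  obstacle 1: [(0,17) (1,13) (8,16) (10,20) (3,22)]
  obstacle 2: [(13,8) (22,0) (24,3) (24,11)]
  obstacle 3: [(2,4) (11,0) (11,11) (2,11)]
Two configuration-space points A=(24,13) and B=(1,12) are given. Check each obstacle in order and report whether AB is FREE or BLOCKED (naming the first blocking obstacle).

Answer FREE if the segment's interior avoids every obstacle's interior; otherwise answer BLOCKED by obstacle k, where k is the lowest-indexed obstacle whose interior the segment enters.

Obstacle 1 [(0,17) (1,13) (8,16) (10,20) (3,22)]:
  edge (0,17)–(1,13): clear
  edge (1,13)–(8,16): clear
  edge (8,16)–(10,20): clear
  edge (10,20)–(3,22): clear
  edge (3,22)–(0,17): clear
  midpoint (25/2,25/2) outside
  → clear
Obstacle 2 [(13,8) (22,0) (24,3) (24,11)]:
  edge (13,8)–(22,0): clear
  edge (22,0)–(24,3): clear
  edge (24,3)–(24,11): clear
  edge (24,11)–(13,8): clear
  midpoint (25/2,25/2) outside
  → clear
Obstacle 3 [(2,4) (11,0) (11,11) (2,11)]:
  edge (2,4)–(11,0): clear
  edge (11,0)–(11,11): clear
  edge (11,11)–(2,11): clear
  edge (2,11)–(2,4): clear
  midpoint (25/2,25/2) outside
  → clear

FREE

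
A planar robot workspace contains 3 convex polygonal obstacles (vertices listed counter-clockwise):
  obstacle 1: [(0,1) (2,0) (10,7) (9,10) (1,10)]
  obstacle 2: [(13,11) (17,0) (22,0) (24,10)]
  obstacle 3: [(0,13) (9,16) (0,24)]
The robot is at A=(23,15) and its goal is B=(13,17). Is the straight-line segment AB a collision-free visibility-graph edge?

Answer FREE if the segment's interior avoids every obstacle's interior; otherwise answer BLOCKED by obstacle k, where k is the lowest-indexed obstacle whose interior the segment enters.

FREE

Obstacle 1 [(0,1) (2,0) (10,7) (9,10) (1,10)]:
  edge (0,1)–(2,0): clear
  edge (2,0)–(10,7): clear
  edge (10,7)–(9,10): clear
  edge (9,10)–(1,10): clear
  edge (1,10)–(0,1): clear
  midpoint (18,16) outside
  → clear
Obstacle 2 [(13,11) (17,0) (22,0) (24,10)]:
  edge (13,11)–(17,0): clear
  edge (17,0)–(22,0): clear
  edge (22,0)–(24,10): clear
  edge (24,10)–(13,11): clear
  midpoint (18,16) outside
  → clear
Obstacle 3 [(0,13) (9,16) (0,24)]:
  edge (0,13)–(9,16): clear
  edge (9,16)–(0,24): clear
  edge (0,24)–(0,13): clear
  midpoint (18,16) outside
  → clear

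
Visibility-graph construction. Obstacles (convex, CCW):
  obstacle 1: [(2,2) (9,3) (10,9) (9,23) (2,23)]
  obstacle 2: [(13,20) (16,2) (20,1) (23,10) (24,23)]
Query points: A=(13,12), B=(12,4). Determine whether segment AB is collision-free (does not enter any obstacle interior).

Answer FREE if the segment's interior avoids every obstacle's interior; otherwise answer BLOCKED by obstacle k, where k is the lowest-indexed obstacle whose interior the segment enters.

Obstacle 1 [(2,2) (9,3) (10,9) (9,23) (2,23)]:
  edge (2,2)–(9,3): clear
  edge (9,3)–(10,9): clear
  edge (10,9)–(9,23): clear
  edge (9,23)–(2,23): clear
  edge (2,23)–(2,2): clear
  midpoint (25/2,8) outside
  → clear
Obstacle 2 [(13,20) (16,2) (20,1) (23,10) (24,23)]:
  edge (13,20)–(16,2): clear
  edge (16,2)–(20,1): clear
  edge (20,1)–(23,10): clear
  edge (23,10)–(24,23): clear
  edge (24,23)–(13,20): clear
  midpoint (25/2,8) outside
  → clear

FREE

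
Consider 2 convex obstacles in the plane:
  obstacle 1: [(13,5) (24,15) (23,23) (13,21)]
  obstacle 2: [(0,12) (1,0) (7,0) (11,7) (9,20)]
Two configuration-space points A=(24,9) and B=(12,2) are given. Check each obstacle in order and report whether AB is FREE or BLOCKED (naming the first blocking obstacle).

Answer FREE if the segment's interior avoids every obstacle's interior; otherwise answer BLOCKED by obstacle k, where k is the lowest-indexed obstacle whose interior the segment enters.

Obstacle 1 [(13,5) (24,15) (23,23) (13,21)]:
  edge (13,5)–(24,15): clear
  edge (24,15)–(23,23): clear
  edge (23,23)–(13,21): clear
  edge (13,21)–(13,5): clear
  midpoint (18,11/2) outside
  → clear
Obstacle 2 [(0,12) (1,0) (7,0) (11,7) (9,20)]:
  edge (0,12)–(1,0): clear
  edge (1,0)–(7,0): clear
  edge (7,0)–(11,7): clear
  edge (11,7)–(9,20): clear
  edge (9,20)–(0,12): clear
  midpoint (18,11/2) outside
  → clear

FREE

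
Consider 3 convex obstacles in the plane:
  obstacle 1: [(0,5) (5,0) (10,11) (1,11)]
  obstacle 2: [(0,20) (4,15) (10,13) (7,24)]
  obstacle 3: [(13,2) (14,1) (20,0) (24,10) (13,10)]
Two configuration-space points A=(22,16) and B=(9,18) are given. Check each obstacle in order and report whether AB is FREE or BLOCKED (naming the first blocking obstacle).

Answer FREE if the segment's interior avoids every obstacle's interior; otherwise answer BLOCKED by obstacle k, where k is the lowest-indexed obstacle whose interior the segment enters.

FREE

Obstacle 1 [(0,5) (5,0) (10,11) (1,11)]:
  edge (0,5)–(5,0): clear
  edge (5,0)–(10,11): clear
  edge (10,11)–(1,11): clear
  edge (1,11)–(0,5): clear
  midpoint (31/2,17) outside
  → clear
Obstacle 2 [(0,20) (4,15) (10,13) (7,24)]:
  edge (0,20)–(4,15): clear
  edge (4,15)–(10,13): clear
  edge (10,13)–(7,24): clear
  edge (7,24)–(0,20): clear
  midpoint (31/2,17) outside
  → clear
Obstacle 3 [(13,2) (14,1) (20,0) (24,10) (13,10)]:
  edge (13,2)–(14,1): clear
  edge (14,1)–(20,0): clear
  edge (20,0)–(24,10): clear
  edge (24,10)–(13,10): clear
  edge (13,10)–(13,2): clear
  midpoint (31/2,17) outside
  → clear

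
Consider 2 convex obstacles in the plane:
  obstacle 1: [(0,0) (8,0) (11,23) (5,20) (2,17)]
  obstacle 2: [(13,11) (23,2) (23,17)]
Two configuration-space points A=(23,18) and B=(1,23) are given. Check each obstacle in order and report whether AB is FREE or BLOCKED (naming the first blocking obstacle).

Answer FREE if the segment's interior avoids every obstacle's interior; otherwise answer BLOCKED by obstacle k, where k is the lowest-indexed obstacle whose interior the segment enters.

Obstacle 1 [(0,0) (8,0) (11,23) (5,20) (2,17)]:
  edge (0,0)–(8,0): clear
  edge (8,0)–(11,23): crosses AB
  edge (11,23)–(5,20): crosses AB
  edge (5,20)–(2,17): clear
  edge (2,17)–(0,0): clear
  → BLOCKED
Obstacle 2 [(13,11) (23,2) (23,17)]:
  edge (13,11)–(23,2): clear
  edge (23,2)–(23,17): clear
  edge (23,17)–(13,11): clear
  midpoint (12,41/2) outside
  → clear

BLOCKED by obstacle 1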